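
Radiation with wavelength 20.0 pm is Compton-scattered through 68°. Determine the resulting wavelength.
21.5174 pm

Using the Compton scattering formula:
λ' = λ + Δλ = λ + λ_C(1 - cos θ)

Given:
- Initial wavelength λ = 20.0 pm
- Scattering angle θ = 68°
- Compton wavelength λ_C ≈ 2.4263 pm

Calculate the shift:
Δλ = 2.4263 × (1 - cos(68°))
Δλ = 2.4263 × 0.6254
Δλ = 1.5174 pm

Final wavelength:
λ' = 20.0 + 1.5174 = 21.5174 pm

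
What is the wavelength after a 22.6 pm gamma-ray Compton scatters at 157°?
27.2597 pm

Using the Compton scattering formula:
λ' = λ + Δλ = λ + λ_C(1 - cos θ)

Given:
- Initial wavelength λ = 22.6 pm
- Scattering angle θ = 157°
- Compton wavelength λ_C ≈ 2.4263 pm

Calculate the shift:
Δλ = 2.4263 × (1 - cos(157°))
Δλ = 2.4263 × 1.9205
Δλ = 4.6597 pm

Final wavelength:
λ' = 22.6 + 4.6597 = 27.2597 pm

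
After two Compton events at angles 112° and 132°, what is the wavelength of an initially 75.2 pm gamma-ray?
82.5851 pm

Apply Compton shift twice:

First scattering at θ₁ = 112°:
Δλ₁ = λ_C(1 - cos(112°))
Δλ₁ = 2.4263 × 1.3746
Δλ₁ = 3.3352 pm

After first scattering:
λ₁ = 75.2 + 3.3352 = 78.5352 pm

Second scattering at θ₂ = 132°:
Δλ₂ = λ_C(1 - cos(132°))
Δλ₂ = 2.4263 × 1.6691
Δλ₂ = 4.0498 pm

Final wavelength:
λ₂ = 78.5352 + 4.0498 = 82.5851 pm

Total shift: Δλ_total = 3.3352 + 4.0498 = 7.3851 pm

(Intermediate values are shown rounded; full precision is carried through to the final answer.)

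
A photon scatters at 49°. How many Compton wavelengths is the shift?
0.3439 λ_C

The Compton shift formula is:
Δλ = λ_C(1 - cos θ)

Dividing both sides by λ_C:
Δλ/λ_C = 1 - cos θ

For θ = 49°:
Δλ/λ_C = 1 - cos(49°)
Δλ/λ_C = 1 - 0.6561
Δλ/λ_C = 0.3439

This means the shift is 0.3439 × λ_C = 0.8345 pm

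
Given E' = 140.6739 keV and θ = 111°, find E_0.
224.6999 keV

Convert final energy to wavelength (hc ≈ 1239.842 keV·pm):
λ' = hc/E' = 1239.842 / 140.6739 = 8.8136 pm

Calculate the Compton shift:
Δλ = λ_C(1 - cos(111°))
Δλ = 2.4263 × (1 - cos(111°))
Δλ = 3.2958 pm

Initial wavelength:
λ = λ' - Δλ = 8.8136 - 3.2958 = 5.5178 pm

Initial energy:
E = hc/λ = 1239.842 / 5.5178 = 224.6999 keV

(Intermediate values are shown rounded; full precision is carried through to the final answer.)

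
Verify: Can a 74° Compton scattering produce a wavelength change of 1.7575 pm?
Yes, consistent

Calculate the expected shift for θ = 74°:

Δλ_expected = λ_C(1 - cos(74°))
Δλ_expected = 2.4263 × (1 - cos(74°))
Δλ_expected = 2.4263 × 0.7244
Δλ_expected = 1.7575 pm

Given shift: 1.7575 pm
Expected shift: 1.7575 pm
Difference: 0.0000 pm

The values match. This is consistent with Compton scattering at the stated angle.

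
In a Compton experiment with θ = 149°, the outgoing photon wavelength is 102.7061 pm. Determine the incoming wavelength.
98.2000 pm

From λ' = λ + Δλ, we have λ = λ' - Δλ

First calculate the Compton shift:
Δλ = λ_C(1 - cos θ)
Δλ = 2.4263 × (1 - cos(149°))
Δλ = 2.4263 × 1.8572
Δλ = 4.5061 pm

Initial wavelength:
λ = λ' - Δλ
λ = 102.7061 - 4.5061
λ = 98.2000 pm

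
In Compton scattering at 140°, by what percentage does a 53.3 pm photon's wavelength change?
8.0393%

Calculate the Compton shift:
Δλ = λ_C(1 - cos(140°))
Δλ = 2.4263 × (1 - cos(140°))
Δλ = 2.4263 × 1.7660
Δλ = 4.2850 pm

Percentage change:
(Δλ/λ₀) × 100 = (4.2850/53.3) × 100
= 8.0393%

(Intermediate values are shown rounded; full precision is carried through to the final answer.)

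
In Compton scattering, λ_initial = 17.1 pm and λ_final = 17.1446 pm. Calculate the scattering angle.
11.00°

First find the wavelength shift:
Δλ = λ' - λ = 17.1446 - 17.1 = 0.0446 pm

Using Δλ = λ_C(1 - cos θ), with λ_C = h/(m_e·c) ≈ 2.42631024 pm:
cos θ = 1 - Δλ/λ_C
cos θ = 1 - 0.0446/2.42631024
cos θ = 0.981618

θ = arccos(0.981618)
θ = 11.00°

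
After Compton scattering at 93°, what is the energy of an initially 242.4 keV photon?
161.6872 keV

First convert energy to wavelength:
λ = hc/E, with hc ≈ 1239.842 keV·pm (i.e. 1239.842 eV·nm)

For E = 242.4 keV = 242400 eV:
λ = 1239.842 keV·pm / 242.4 keV
λ = 5.1149 pm

Calculate the Compton shift:
Δλ = λ_C(1 - cos(93°)) = 2.4263 × 1.0523
Δλ = 2.5533 pm

Final wavelength:
λ' = 5.1149 + 2.5533 = 7.6682 pm

Final energy:
E' = hc/λ' = 1239.842 / 7.6682 = 161.6872 keV

(Intermediate values are shown rounded; full precision is carried through to the final answer.)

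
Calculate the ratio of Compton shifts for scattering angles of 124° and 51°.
124° produces the larger shift by a factor of 4.206

Calculate both shifts using Δλ = λ_C(1 - cos θ):

For θ₁ = 51°:
Δλ₁ = 2.4263 × (1 - cos(51°))
Δλ₁ = 2.4263 × 0.3707
Δλ₁ = 0.8994 pm

For θ₂ = 124°:
Δλ₂ = 2.4263 × (1 - cos(124°))
Δλ₂ = 2.4263 × 1.5592
Δλ₂ = 3.7831 pm

The 124° angle produces the larger shift.
Ratio: 3.7831/0.8994 = 4.206

(Intermediate values are shown rounded; full precision is carried through to the final answer.)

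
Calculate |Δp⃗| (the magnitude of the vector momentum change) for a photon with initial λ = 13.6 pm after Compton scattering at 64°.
4.9429e-23 kg·m/s

Photon momentum magnitude is p = h/λ.

Initial momentum:
p₀ = h/λ = 6.6261e-34/1.3600e-11 = 4.8721e-23 kg·m/s

After scattering:
λ' = λ + Δλ = 13.6 + 1.3627 = 14.9627 pm
p' = h/λ' = 6.6261e-34/1.4963e-11 = 4.4284e-23 kg·m/s

Momentum is a vector; the scattered photon's direction makes angle θ = 64° with the incident direction. The magnitude of the vector change Δp⃗ = p⃗₀ − p⃗' is found from the law of cosines:
|Δp⃗|² = p₀² + p'² − 2p₀p'cos θ
|Δp⃗|² = (4.8721e-23)² + (4.4284e-23)² − 2·4.8721e-23·4.4284e-23·cos(64°)
|Δp⃗| = 4.9429e-23 kg·m/s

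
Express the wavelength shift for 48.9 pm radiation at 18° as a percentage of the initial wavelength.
0.2428%

Calculate the Compton shift:
Δλ = λ_C(1 - cos(18°))
Δλ = 2.4263 × (1 - cos(18°))
Δλ = 2.4263 × 0.0489
Δλ = 0.1188 pm

Percentage change:
(Δλ/λ₀) × 100 = (0.1188/48.9) × 100
= 0.2428%

(Intermediate values are shown rounded; full precision is carried through to the final answer.)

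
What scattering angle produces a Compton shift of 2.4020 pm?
89.43°

From the Compton formula Δλ = λ_C(1 - cos θ), we can solve for θ:

cos θ = 1 - Δλ/λ_C

Given:
- Δλ = 2.4020 pm
- λ_C = h/(m_e·c) ≈ 2.42631024 pm

cos θ = 1 - 2.4020/2.42631024
cos θ = 1 - 0.989981
cos θ = 0.010019

θ = arccos(0.010019)
θ = 89.43°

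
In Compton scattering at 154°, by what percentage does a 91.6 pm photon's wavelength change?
5.0295%

Calculate the Compton shift:
Δλ = λ_C(1 - cos(154°))
Δλ = 2.4263 × (1 - cos(154°))
Δλ = 2.4263 × 1.8988
Δλ = 4.6071 pm

Percentage change:
(Δλ/λ₀) × 100 = (4.6071/91.6) × 100
= 5.0295%

(Intermediate values are shown rounded; full precision is carried through to the final answer.)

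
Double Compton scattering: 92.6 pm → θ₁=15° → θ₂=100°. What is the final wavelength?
95.5303 pm

Apply Compton shift twice:

First scattering at θ₁ = 15°:
Δλ₁ = λ_C(1 - cos(15°))
Δλ₁ = 2.4263 × 0.0341
Δλ₁ = 0.0827 pm

After first scattering:
λ₁ = 92.6 + 0.0827 = 92.6827 pm

Second scattering at θ₂ = 100°:
Δλ₂ = λ_C(1 - cos(100°))
Δλ₂ = 2.4263 × 1.1736
Δλ₂ = 2.8476 pm

Final wavelength:
λ₂ = 92.6827 + 2.8476 = 95.5303 pm

Total shift: Δλ_total = 0.0827 + 2.8476 = 2.9303 pm

(Intermediate values are shown rounded; full precision is carried through to the final answer.)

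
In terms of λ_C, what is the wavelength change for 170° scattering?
1.9848 λ_C

The Compton shift formula is:
Δλ = λ_C(1 - cos θ)

Dividing both sides by λ_C:
Δλ/λ_C = 1 - cos θ

For θ = 170°:
Δλ/λ_C = 1 - cos(170°)
Δλ/λ_C = 1 - -0.9848
Δλ/λ_C = 1.9848

This means the shift is 1.9848 × λ_C = 4.8158 pm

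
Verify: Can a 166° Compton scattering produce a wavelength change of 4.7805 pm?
Yes, consistent

Calculate the expected shift for θ = 166°:

Δλ_expected = λ_C(1 - cos(166°))
Δλ_expected = 2.4263 × (1 - cos(166°))
Δλ_expected = 2.4263 × 1.9703
Δλ_expected = 4.7805 pm

Given shift: 4.7805 pm
Expected shift: 4.7805 pm
Difference: 0.0000 pm

The values match. This is consistent with Compton scattering at the stated angle.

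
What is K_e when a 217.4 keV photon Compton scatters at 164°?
98.8872 keV

By energy conservation: K_e = E_initial - E_final

First find the scattered photon energy:
Initial wavelength: λ = hc/E = 5.7030 pm
Compton shift: Δλ = λ_C(1 - cos(164°)) = 4.7586 pm
Final wavelength: λ' = 5.7030 + 4.7586 = 10.4617 pm
Final photon energy: E' = hc/λ' = 118.5128 keV

Electron kinetic energy:
K_e = E - E' = 217.4000 - 118.5128 = 98.8872 keV

(Intermediate values are shown rounded; full precision is carried through to the final answer.)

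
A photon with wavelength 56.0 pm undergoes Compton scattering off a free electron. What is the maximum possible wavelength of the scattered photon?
60.8526 pm (at θ = 180°)

The Compton shift is Δλ = λ_C(1 − cos θ).

Since cos θ ranges from −1 to 1, the factor (1 − cos θ) ranges from 0 to 2; the maximum shift occurs at θ = 180° (backscattering):
Δλ_max = 2λ_C = 2 × 2.4263 pm = 4.8526 pm

Maximum scattered wavelength:
λ'_max = λ₀ + Δλ_max = 56.0 + 4.8526 = 60.8526 pm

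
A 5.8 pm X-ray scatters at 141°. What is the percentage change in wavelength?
74.3432%

Calculate the Compton shift:
Δλ = λ_C(1 - cos(141°))
Δλ = 2.4263 × (1 - cos(141°))
Δλ = 2.4263 × 1.7771
Δλ = 4.3119 pm

Percentage change:
(Δλ/λ₀) × 100 = (4.3119/5.8) × 100
= 74.3432%

(Intermediate values are shown rounded; full precision is carried through to the final answer.)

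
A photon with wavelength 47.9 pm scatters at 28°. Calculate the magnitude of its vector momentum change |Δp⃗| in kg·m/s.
6.6738e-24 kg·m/s

Photon momentum magnitude is p = h/λ.

Initial momentum:
p₀ = h/λ = 6.6261e-34/4.7900e-11 = 1.3833e-23 kg·m/s

After scattering:
λ' = λ + Δλ = 47.9 + 0.2840 = 48.1840 pm
p' = h/λ' = 6.6261e-34/4.8184e-11 = 1.3752e-23 kg·m/s

Momentum is a vector; the scattered photon's direction makes angle θ = 28° with the incident direction. The magnitude of the vector change Δp⃗ = p⃗₀ − p⃗' is found from the law of cosines:
|Δp⃗|² = p₀² + p'² − 2p₀p'cos θ
|Δp⃗|² = (1.3833e-23)² + (1.3752e-23)² − 2·1.3833e-23·1.3752e-23·cos(28°)
|Δp⃗| = 6.6738e-24 kg·m/s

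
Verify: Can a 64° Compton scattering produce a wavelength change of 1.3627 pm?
Yes, consistent

Calculate the expected shift for θ = 64°:

Δλ_expected = λ_C(1 - cos(64°))
Δλ_expected = 2.4263 × (1 - cos(64°))
Δλ_expected = 2.4263 × 0.5616
Δλ_expected = 1.3627 pm

Given shift: 1.3627 pm
Expected shift: 1.3627 pm
Difference: 0.0000 pm

The values match. This is consistent with Compton scattering at the stated angle.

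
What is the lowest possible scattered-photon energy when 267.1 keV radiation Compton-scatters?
130.5855 keV (at θ = 180°)

The scattered photon has minimum energy when its wavelength is maximum, i.e., when the Compton shift Δλ = λ_C(1 − cos θ) is maximum. This occurs at θ = 180° (backscattering), giving Δλ_max = 2λ_C = 4.8526 pm.

Initial wavelength: λ₀ = hc/E₀ = 4.6419 pm
Maximum final wavelength: λ'_max = λ₀ + 2λ_C = 4.6419 + 4.8526 = 9.4945 pm
Minimum final energy: E'_min = hc/λ'_max = 130.5855 keV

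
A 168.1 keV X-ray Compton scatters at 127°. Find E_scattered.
110.0896 keV

First convert energy to wavelength:
λ = hc/E, with hc ≈ 1239.842 keV·pm (i.e. 1239.842 eV·nm)

For E = 168.1 keV = 168100 eV:
λ = 1239.842 keV·pm / 168.1 keV
λ = 7.3756 pm

Calculate the Compton shift:
Δλ = λ_C(1 - cos(127°)) = 2.4263 × 1.6018
Δλ = 3.8865 pm

Final wavelength:
λ' = 7.3756 + 3.8865 = 11.2621 pm

Final energy:
E' = hc/λ' = 1239.842 / 11.2621 = 110.0896 keV

(Intermediate values are shown rounded; full precision is carried through to the final answer.)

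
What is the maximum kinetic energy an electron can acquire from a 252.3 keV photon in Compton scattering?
125.3552 keV

Maximum energy transfer occurs at θ = 180° (backscattering).

Initial photon: E₀ = 252.3 keV → λ₀ = 4.9142 pm

Maximum Compton shift (at 180°):
Δλ_max = 2λ_C = 2 × 2.4263 = 4.8526 pm

Final wavelength:
λ' = 4.9142 + 4.8526 = 9.7668 pm

Minimum photon energy (maximum energy to electron):
E'_min = hc/λ' = 126.9448 keV

Maximum electron kinetic energy:
K_max = E₀ - E'_min = 252.3000 - 126.9448 = 125.3552 keV

(Intermediate values are shown rounded; full precision is carried through to the final answer.)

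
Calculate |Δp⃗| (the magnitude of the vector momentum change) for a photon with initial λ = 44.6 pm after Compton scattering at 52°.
1.2895e-23 kg·m/s

Photon momentum magnitude is p = h/λ.

Initial momentum:
p₀ = h/λ = 6.6261e-34/4.4600e-11 = 1.4857e-23 kg·m/s

After scattering:
λ' = λ + Δλ = 44.6 + 0.9325 = 45.5325 pm
p' = h/λ' = 6.6261e-34/4.5533e-11 = 1.4552e-23 kg·m/s

Momentum is a vector; the scattered photon's direction makes angle θ = 52° with the incident direction. The magnitude of the vector change Δp⃗ = p⃗₀ − p⃗' is found from the law of cosines:
|Δp⃗|² = p₀² + p'² − 2p₀p'cos θ
|Δp⃗|² = (1.4857e-23)² + (1.4552e-23)² − 2·1.4857e-23·1.4552e-23·cos(52°)
|Δp⃗| = 1.2895e-23 kg·m/s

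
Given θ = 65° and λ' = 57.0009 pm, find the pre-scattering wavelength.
55.6000 pm

From λ' = λ + Δλ, we have λ = λ' - Δλ

First calculate the Compton shift:
Δλ = λ_C(1 - cos θ)
Δλ = 2.4263 × (1 - cos(65°))
Δλ = 2.4263 × 0.5774
Δλ = 1.4009 pm

Initial wavelength:
λ = λ' - Δλ
λ = 57.0009 - 1.4009
λ = 55.6000 pm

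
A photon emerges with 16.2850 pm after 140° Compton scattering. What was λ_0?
12.0000 pm

From λ' = λ + Δλ, we have λ = λ' - Δλ

First calculate the Compton shift:
Δλ = λ_C(1 - cos θ)
Δλ = 2.4263 × (1 - cos(140°))
Δλ = 2.4263 × 1.7660
Δλ = 4.2850 pm

Initial wavelength:
λ = λ' - Δλ
λ = 16.2850 - 4.2850
λ = 12.0000 pm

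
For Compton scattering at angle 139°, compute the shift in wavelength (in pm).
4.2575 pm

Using the Compton scattering formula:
Δλ = λ_C(1 - cos θ)

where λ_C = h/(m_e·c) ≈ 2.4263 pm is the Compton wavelength of an electron.

For θ = 139°:
cos(139°) = -0.7547
1 - cos(139°) = 1.7547

Δλ = 2.4263 × 1.7547
Δλ = 4.2575 pm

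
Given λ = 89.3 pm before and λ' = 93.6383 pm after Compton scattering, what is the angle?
142.00°

First find the wavelength shift:
Δλ = λ' - λ = 93.6383 - 89.3 = 4.3383 pm

Using Δλ = λ_C(1 - cos θ), with λ_C = h/(m_e·c) ≈ 2.42631024 pm:
cos θ = 1 - Δλ/λ_C
cos θ = 1 - 4.3383/2.42631024
cos θ = -0.788024

θ = arccos(-0.788024)
θ = 142.00°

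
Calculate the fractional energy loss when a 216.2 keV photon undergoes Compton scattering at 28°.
0.0472 (or 4.72%)

Calculate initial and final photon energies:

Initial: E₀ = 216.2 keV → λ₀ = 5.7347 pm
Compton shift: Δλ = 0.2840 pm
Final wavelength: λ' = 6.0187 pm
Final energy: E' = 205.9981 keV

Fractional energy loss:
(E₀ - E')/E₀ = (216.2000 - 205.9981)/216.2000
= 10.2019/216.2000
= 0.0472
= 4.72%

(Intermediate values are shown rounded; full precision is carried through to the final answer.)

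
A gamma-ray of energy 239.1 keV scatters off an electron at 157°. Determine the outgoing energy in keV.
125.9337 keV

First convert energy to wavelength:
λ = hc/E, with hc ≈ 1239.842 keV·pm (i.e. 1239.842 eV·nm)

For E = 239.1 keV = 239100 eV:
λ = 1239.842 keV·pm / 239.1 keV
λ = 5.1855 pm

Calculate the Compton shift:
Δλ = λ_C(1 - cos(157°)) = 2.4263 × 1.9205
Δλ = 4.6597 pm

Final wavelength:
λ' = 5.1855 + 4.6597 = 9.8452 pm

Final energy:
E' = hc/λ' = 1239.842 / 9.8452 = 125.9337 keV

(Intermediate values are shown rounded; full precision is carried through to the final answer.)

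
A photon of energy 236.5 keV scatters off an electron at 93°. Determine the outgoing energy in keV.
159.0407 keV

First convert energy to wavelength:
λ = hc/E, with hc ≈ 1239.842 keV·pm (i.e. 1239.842 eV·nm)

For E = 236.5 keV = 236500 eV:
λ = 1239.842 keV·pm / 236.5 keV
λ = 5.2425 pm

Calculate the Compton shift:
Δλ = λ_C(1 - cos(93°)) = 2.4263 × 1.0523
Δλ = 2.5533 pm

Final wavelength:
λ' = 5.2425 + 2.5533 = 7.7958 pm

Final energy:
E' = hc/λ' = 1239.842 / 7.7958 = 159.0407 keV

(Intermediate values are shown rounded; full precision is carried through to the final answer.)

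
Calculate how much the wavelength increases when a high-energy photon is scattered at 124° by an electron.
3.7831 pm

Using the Compton scattering formula:
Δλ = λ_C(1 - cos θ)

where λ_C = h/(m_e·c) ≈ 2.4263 pm is the Compton wavelength of an electron.

For θ = 124°:
cos(124°) = -0.5592
1 - cos(124°) = 1.5592

Δλ = 2.4263 × 1.5592
Δλ = 3.7831 pm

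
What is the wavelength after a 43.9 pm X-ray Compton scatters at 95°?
46.5378 pm

Using the Compton scattering formula:
λ' = λ + Δλ = λ + λ_C(1 - cos θ)

Given:
- Initial wavelength λ = 43.9 pm
- Scattering angle θ = 95°
- Compton wavelength λ_C ≈ 2.4263 pm

Calculate the shift:
Δλ = 2.4263 × (1 - cos(95°))
Δλ = 2.4263 × 1.0872
Δλ = 2.6378 pm

Final wavelength:
λ' = 43.9 + 2.6378 = 46.5378 pm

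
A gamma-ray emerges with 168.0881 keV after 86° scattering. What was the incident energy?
242.2000 keV

Convert final energy to wavelength (hc ≈ 1239.842 keV·pm):
λ' = hc/E' = 1239.842 / 168.0881 = 7.3761 pm

Calculate the Compton shift:
Δλ = λ_C(1 - cos(86°))
Δλ = 2.4263 × (1 - cos(86°))
Δλ = 2.2571 pm

Initial wavelength:
λ = λ' - Δλ = 7.3761 - 2.2571 = 5.1191 pm

Initial energy:
E = hc/λ = 1239.842 / 5.1191 = 242.2000 keV

(Intermediate values are shown rounded; full precision is carried through to the final answer.)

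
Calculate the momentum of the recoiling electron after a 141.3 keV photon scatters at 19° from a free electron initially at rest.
2.4767e-23 kg·m/s

The electron is initially at rest, so by conservation of momentum:
p⃗_e = p⃗₀ − p⃗'  (incident photon momentum minus scattered photon momentum)

Photon momentum magnitudes (p = h/λ = E/c):
λ₀ = hc/E₀ = 8.7745 pm → p₀ = h/λ₀ = 7.5515e-23 kg·m/s
Δλ = λ_C(1 − cos 19°) = 0.1322 pm
λ' = 8.9067 pm → p' = h/λ' = 7.4394e-23 kg·m/s

The scattered photon makes angle θ = 19° with the incident direction, so by the law of cosines:
|p⃗_e|² = p₀² + p'² − 2p₀p'cos θ
|p⃗_e|² = (7.5515e-23)² + (7.4394e-23)² − 2·7.5515e-23·7.4394e-23·cos(19°)
|p⃗_e| = 2.4767e-23 kg·m/s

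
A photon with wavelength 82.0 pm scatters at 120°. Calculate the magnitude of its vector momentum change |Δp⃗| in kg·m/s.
1.3700e-23 kg·m/s

Photon momentum magnitude is p = h/λ.

Initial momentum:
p₀ = h/λ = 6.6261e-34/8.2000e-11 = 8.0806e-24 kg·m/s

After scattering:
λ' = λ + Δλ = 82.0 + 3.6395 = 85.6395 pm
p' = h/λ' = 6.6261e-34/8.5639e-11 = 7.7372e-24 kg·m/s

Momentum is a vector; the scattered photon's direction makes angle θ = 120° with the incident direction. The magnitude of the vector change Δp⃗ = p⃗₀ − p⃗' is found from the law of cosines:
|Δp⃗|² = p₀² + p'² − 2p₀p'cos θ
|Δp⃗|² = (8.0806e-24)² + (7.7372e-24)² − 2·8.0806e-24·7.7372e-24·cos(120°)
|Δp⃗| = 1.3700e-23 kg·m/s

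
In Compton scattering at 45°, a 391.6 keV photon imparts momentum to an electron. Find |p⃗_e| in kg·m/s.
1.4975e-22 kg·m/s

The electron is initially at rest, so by conservation of momentum:
p⃗_e = p⃗₀ − p⃗'  (incident photon momentum minus scattered photon momentum)

Photon momentum magnitudes (p = h/λ = E/c):
λ₀ = hc/E₀ = 3.1661 pm → p₀ = h/λ₀ = 2.0928e-22 kg·m/s
Δλ = λ_C(1 − cos 45°) = 0.7106 pm
λ' = 3.8767 pm → p' = h/λ' = 1.7092e-22 kg·m/s

The scattered photon makes angle θ = 45° with the incident direction, so by the law of cosines:
|p⃗_e|² = p₀² + p'² − 2p₀p'cos θ
|p⃗_e|² = (2.0928e-22)² + (1.7092e-22)² − 2·2.0928e-22·1.7092e-22·cos(45°)
|p⃗_e| = 1.4975e-22 kg·m/s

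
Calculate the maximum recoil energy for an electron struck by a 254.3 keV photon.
126.8508 keV

Maximum energy transfer occurs at θ = 180° (backscattering).

Initial photon: E₀ = 254.3 keV → λ₀ = 4.8755 pm

Maximum Compton shift (at 180°):
Δλ_max = 2λ_C = 2 × 2.4263 = 4.8526 pm

Final wavelength:
λ' = 4.8755 + 4.8526 = 9.7281 pm

Minimum photon energy (maximum energy to electron):
E'_min = hc/λ' = 127.4492 keV

Maximum electron kinetic energy:
K_max = E₀ - E'_min = 254.3000 - 127.4492 = 126.8508 keV

(Intermediate values are shown rounded; full precision is carried through to the final answer.)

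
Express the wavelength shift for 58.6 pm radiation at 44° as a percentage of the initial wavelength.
1.1621%

Calculate the Compton shift:
Δλ = λ_C(1 - cos(44°))
Δλ = 2.4263 × (1 - cos(44°))
Δλ = 2.4263 × 0.2807
Δλ = 0.6810 pm

Percentage change:
(Δλ/λ₀) × 100 = (0.6810/58.6) × 100
= 1.1621%

(Intermediate values are shown rounded; full precision is carried through to the final answer.)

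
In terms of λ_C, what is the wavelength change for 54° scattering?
0.4122 λ_C

The Compton shift formula is:
Δλ = λ_C(1 - cos θ)

Dividing both sides by λ_C:
Δλ/λ_C = 1 - cos θ

For θ = 54°:
Δλ/λ_C = 1 - cos(54°)
Δλ/λ_C = 1 - 0.5878
Δλ/λ_C = 0.4122

This means the shift is 0.4122 × λ_C = 1.0002 pm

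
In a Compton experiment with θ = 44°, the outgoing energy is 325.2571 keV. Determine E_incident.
396.0000 keV

Convert final energy to wavelength (hc ≈ 1239.842 keV·pm):
λ' = hc/E' = 1239.842 / 325.2571 = 3.8119 pm

Calculate the Compton shift:
Δλ = λ_C(1 - cos(44°))
Δλ = 2.4263 × (1 - cos(44°))
Δλ = 0.6810 pm

Initial wavelength:
λ = λ' - Δλ = 3.8119 - 0.6810 = 3.1309 pm

Initial energy:
E = hc/λ = 1239.842 / 3.1309 = 396.0000 keV

(Intermediate values are shown rounded; full precision is carried through to the final answer.)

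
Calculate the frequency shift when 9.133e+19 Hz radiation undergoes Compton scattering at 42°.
1.457e+19 Hz (decrease)

Convert frequency to wavelength (c = 299792458 m/s):
λ₀ = c/f₀ = 299792458/9.133e+19 = 3.2825190e-12 m = 3.2825 pm

Calculate Compton shift:
Δλ = λ_C(1 - cos(42°)) = 0.6232 pm

Final wavelength:
λ' = λ₀ + Δλ = 3.2825 + 0.6232 = 3.9057 pm

Final frequency:
f' = c/λ' = 299792458/3.9057293e-12 = 7.6757101e+19 Hz

Frequency shift (decrease):
Δf = f₀ - f' = 9.133e+19 - 7.6757101e+19 = 1.457e+19 Hz

(Intermediate values are shown rounded; full precision is carried through to the final answer.)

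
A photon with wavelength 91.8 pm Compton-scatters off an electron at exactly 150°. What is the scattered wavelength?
96.3276 pm

Using the Compton formula: λ' = λ + λ_C(1 − cos θ)

For θ = 150°, cos θ = -√3/2 (exact) ≈ -0.8660, so:
1 − cos 150° = 1 − (-√3/2) ≈ 1.8660

Δλ = λ_C × 1.8660 = 2.4263 × 1.8660 = 4.5276 pm

λ' = 91.8 + 4.5276 = 96.3276 pm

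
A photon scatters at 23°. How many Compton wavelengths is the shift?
0.0795 λ_C

The Compton shift formula is:
Δλ = λ_C(1 - cos θ)

Dividing both sides by λ_C:
Δλ/λ_C = 1 - cos θ

For θ = 23°:
Δλ/λ_C = 1 - cos(23°)
Δλ/λ_C = 1 - 0.9205
Δλ/λ_C = 0.0795

This means the shift is 0.0795 × λ_C = 0.1929 pm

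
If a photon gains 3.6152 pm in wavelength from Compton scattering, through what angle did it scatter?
119.34°

From the Compton formula Δλ = λ_C(1 - cos θ), we can solve for θ:

cos θ = 1 - Δλ/λ_C

Given:
- Δλ = 3.6152 pm
- λ_C = h/(m_e·c) ≈ 2.42631024 pm

cos θ = 1 - 3.6152/2.42631024
cos θ = 1 - 1.489999
cos θ = -0.489999

θ = arccos(-0.489999)
θ = 119.34°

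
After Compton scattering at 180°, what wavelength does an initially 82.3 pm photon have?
87.1526 pm

Using the Compton formula: λ' = λ + λ_C(1 − cos θ)

For θ = 180°, cos θ = -1 (exact) = -1.0000, so:
1 − cos 180° = 1 − (-1) = 2.0000

Δλ = λ_C × 2.0000 = 2.4263 × 2.0000 = 4.8526 pm

λ' = 82.3 + 4.8526 = 87.1526 pm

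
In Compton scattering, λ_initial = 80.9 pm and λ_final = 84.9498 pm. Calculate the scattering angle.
132.00°

First find the wavelength shift:
Δλ = λ' - λ = 84.9498 - 80.9 = 4.0498 pm

Using Δλ = λ_C(1 - cos θ), with λ_C = h/(m_e·c) ≈ 2.42631024 pm:
cos θ = 1 - Δλ/λ_C
cos θ = 1 - 4.0498/2.42631024
cos θ = -0.669119

θ = arccos(-0.669119)
θ = 132.00°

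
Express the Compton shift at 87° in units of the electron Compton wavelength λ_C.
0.9477 λ_C

The Compton shift formula is:
Δλ = λ_C(1 - cos θ)

Dividing both sides by λ_C:
Δλ/λ_C = 1 - cos θ

For θ = 87°:
Δλ/λ_C = 1 - cos(87°)
Δλ/λ_C = 1 - 0.0523
Δλ/λ_C = 0.9477

This means the shift is 0.9477 × λ_C = 2.2993 pm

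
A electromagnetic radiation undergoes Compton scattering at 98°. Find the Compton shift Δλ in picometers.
2.7640 pm

Using the Compton scattering formula:
Δλ = λ_C(1 - cos θ)

where λ_C = h/(m_e·c) ≈ 2.4263 pm is the Compton wavelength of an electron.

For θ = 98°:
cos(98°) = -0.1392
1 - cos(98°) = 1.1392

Δλ = 2.4263 × 1.1392
Δλ = 2.7640 pm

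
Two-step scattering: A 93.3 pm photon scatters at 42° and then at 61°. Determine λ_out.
95.1732 pm

Apply Compton shift twice:

First scattering at θ₁ = 42°:
Δλ₁ = λ_C(1 - cos(42°))
Δλ₁ = 2.4263 × 0.2569
Δλ₁ = 0.6232 pm

After first scattering:
λ₁ = 93.3 + 0.6232 = 93.9232 pm

Second scattering at θ₂ = 61°:
Δλ₂ = λ_C(1 - cos(61°))
Δλ₂ = 2.4263 × 0.5152
Δλ₂ = 1.2500 pm

Final wavelength:
λ₂ = 93.9232 + 1.2500 = 95.1732 pm

Total shift: Δλ_total = 0.6232 + 1.2500 = 1.8732 pm

(Intermediate values are shown rounded; full precision is carried through to the final answer.)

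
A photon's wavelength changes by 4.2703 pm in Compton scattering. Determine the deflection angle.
139.46°

From the Compton formula Δλ = λ_C(1 - cos θ), we can solve for θ:

cos θ = 1 - Δλ/λ_C

Given:
- Δλ = 4.2703 pm
- λ_C = h/(m_e·c) ≈ 2.42631024 pm

cos θ = 1 - 4.2703/2.42631024
cos θ = 1 - 1.759998
cos θ = -0.759998

θ = arccos(-0.759998)
θ = 139.46°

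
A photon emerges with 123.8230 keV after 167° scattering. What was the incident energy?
237.4001 keV

Convert final energy to wavelength (hc ≈ 1239.842 keV·pm):
λ' = hc/E' = 1239.842 / 123.8230 = 10.0130 pm

Calculate the Compton shift:
Δλ = λ_C(1 - cos(167°))
Δλ = 2.4263 × (1 - cos(167°))
Δλ = 4.7904 pm

Initial wavelength:
λ = λ' - Δλ = 10.0130 - 4.7904 = 5.2226 pm

Initial energy:
E = hc/λ = 1239.842 / 5.2226 = 237.4001 keV

(Intermediate values are shown rounded; full precision is carried through to the final answer.)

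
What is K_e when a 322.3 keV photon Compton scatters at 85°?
117.7630 keV

By energy conservation: K_e = E_initial - E_final

First find the scattered photon energy:
Initial wavelength: λ = hc/E = 3.8469 pm
Compton shift: Δλ = λ_C(1 - cos(85°)) = 2.2148 pm
Final wavelength: λ' = 3.8469 + 2.2148 = 6.0617 pm
Final photon energy: E' = hc/λ' = 204.5370 keV

Electron kinetic energy:
K_e = E - E' = 322.3000 - 204.5370 = 117.7630 keV

(Intermediate values are shown rounded; full precision is carried through to the final answer.)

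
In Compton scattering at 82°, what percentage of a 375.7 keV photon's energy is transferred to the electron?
0.3876 (or 38.76%)

Calculate initial and final photon energies:

Initial: E₀ = 375.7 keV → λ₀ = 3.3001 pm
Compton shift: Δλ = 2.0886 pm
Final wavelength: λ' = 5.3887 pm
Final energy: E' = 230.0811 keV

Fractional energy loss:
(E₀ - E')/E₀ = (375.7000 - 230.0811)/375.7000
= 145.6189/375.7000
= 0.3876
= 38.76%

(Intermediate values are shown rounded; full precision is carried through to the final answer.)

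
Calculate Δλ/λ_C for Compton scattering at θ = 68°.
0.6254 λ_C

The Compton shift formula is:
Δλ = λ_C(1 - cos θ)

Dividing both sides by λ_C:
Δλ/λ_C = 1 - cos θ

For θ = 68°:
Δλ/λ_C = 1 - cos(68°)
Δλ/λ_C = 1 - 0.3746
Δλ/λ_C = 0.6254

This means the shift is 0.6254 × λ_C = 1.5174 pm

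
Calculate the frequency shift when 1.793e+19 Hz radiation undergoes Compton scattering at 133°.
3.518e+18 Hz (decrease)

Convert frequency to wavelength (c = 299792458 m/s):
λ₀ = c/f₀ = 299792458/1.793e+19 = 1.6720159e-11 m = 16.7202 pm

Calculate Compton shift:
Δλ = λ_C(1 - cos(133°)) = 4.0810 pm

Final wavelength:
λ' = λ₀ + Δλ = 16.7202 + 4.0810 = 20.8012 pm

Final frequency:
f' = c/λ' = 299792458/2.0801209e-11 = 1.4412261e+19 Hz

Frequency shift (decrease):
Δf = f₀ - f' = 1.793e+19 - 1.4412261e+19 = 3.518e+18 Hz

(Intermediate values are shown rounded; full precision is carried through to the final answer.)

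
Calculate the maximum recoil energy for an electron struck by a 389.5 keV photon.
235.2099 keV

Maximum energy transfer occurs at θ = 180° (backscattering).

Initial photon: E₀ = 389.5 keV → λ₀ = 3.1832 pm

Maximum Compton shift (at 180°):
Δλ_max = 2λ_C = 2 × 2.4263 = 4.8526 pm

Final wavelength:
λ' = 3.1832 + 4.8526 = 8.0358 pm

Minimum photon energy (maximum energy to electron):
E'_min = hc/λ' = 154.2901 keV

Maximum electron kinetic energy:
K_max = E₀ - E'_min = 389.5000 - 154.2901 = 235.2099 keV

(Intermediate values are shown rounded; full precision is carried through to the final answer.)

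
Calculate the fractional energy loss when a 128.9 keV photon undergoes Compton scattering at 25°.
0.0231 (or 2.31%)

Calculate initial and final photon energies:

Initial: E₀ = 128.9 keV → λ₀ = 9.6186 pm
Compton shift: Δλ = 0.2273 pm
Final wavelength: λ' = 9.8460 pm
Final energy: E' = 125.9239 keV

Fractional energy loss:
(E₀ - E')/E₀ = (128.9000 - 125.9239)/128.9000
= 2.9761/128.9000
= 0.0231
= 2.31%

(Intermediate values are shown rounded; full precision is carried through to the final answer.)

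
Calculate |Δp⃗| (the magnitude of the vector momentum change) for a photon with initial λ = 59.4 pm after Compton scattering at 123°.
1.9027e-23 kg·m/s

Photon momentum magnitude is p = h/λ.

Initial momentum:
p₀ = h/λ = 6.6261e-34/5.9400e-11 = 1.1155e-23 kg·m/s

After scattering:
λ' = λ + Δλ = 59.4 + 3.7478 = 63.1478 pm
p' = h/λ' = 6.6261e-34/6.3148e-11 = 1.0493e-23 kg·m/s

Momentum is a vector; the scattered photon's direction makes angle θ = 123° with the incident direction. The magnitude of the vector change Δp⃗ = p⃗₀ − p⃗' is found from the law of cosines:
|Δp⃗|² = p₀² + p'² − 2p₀p'cos θ
|Δp⃗|² = (1.1155e-23)² + (1.0493e-23)² − 2·1.1155e-23·1.0493e-23·cos(123°)
|Δp⃗| = 1.9027e-23 kg·m/s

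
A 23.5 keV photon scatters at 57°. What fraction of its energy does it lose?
0.0205 (or 2.05%)

Calculate initial and final photon energies:

Initial: E₀ = 23.5 keV → λ₀ = 52.7592 pm
Compton shift: Δλ = 1.1048 pm
Final wavelength: λ' = 53.8641 pm
Final energy: E' = 23.0180 keV

Fractional energy loss:
(E₀ - E')/E₀ = (23.5000 - 23.0180)/23.5000
= 0.4820/23.5000
= 0.0205
= 2.05%

(Intermediate values are shown rounded; full precision is carried through to the final answer.)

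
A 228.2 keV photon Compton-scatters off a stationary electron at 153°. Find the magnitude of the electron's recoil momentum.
1.8334e-22 kg·m/s

The electron is initially at rest, so by conservation of momentum:
p⃗_e = p⃗₀ − p⃗'  (incident photon momentum minus scattered photon momentum)

Photon momentum magnitudes (p = h/λ = E/c):
λ₀ = hc/E₀ = 5.4331 pm → p₀ = h/λ₀ = 1.2196e-22 kg·m/s
Δλ = λ_C(1 − cos 153°) = 4.5882 pm
λ' = 10.0213 pm → p' = h/λ' = 6.6120e-23 kg·m/s

The scattered photon makes angle θ = 153° with the incident direction, so by the law of cosines:
|p⃗_e|² = p₀² + p'² − 2p₀p'cos θ
|p⃗_e|² = (1.2196e-22)² + (6.6120e-23)² − 2·1.2196e-22·6.6120e-23·cos(153°)
|p⃗_e| = 1.8334e-22 kg·m/s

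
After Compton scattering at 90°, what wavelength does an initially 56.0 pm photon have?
58.4263 pm

Using the Compton formula: λ' = λ + λ_C(1 − cos θ)

For θ = 90°, cos θ = 0 (exact) = 0.0000, so:
1 − cos 90° = 1 − (0) = 1.0000

Δλ = λ_C × 1.0000 = 2.4263 × 1.0000 = 2.4263 pm

λ' = 56.0 + 2.4263 = 58.4263 pm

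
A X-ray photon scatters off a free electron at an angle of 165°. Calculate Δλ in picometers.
4.7699 pm

Using the Compton scattering formula:
Δλ = λ_C(1 - cos θ)

where λ_C = h/(m_e·c) ≈ 2.4263 pm is the Compton wavelength of an electron.

For θ = 165°:
cos(165°) = -0.9659
1 - cos(165°) = 1.9659

Δλ = 2.4263 × 1.9659
Δλ = 4.7699 pm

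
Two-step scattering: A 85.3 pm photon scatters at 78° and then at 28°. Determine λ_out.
87.5059 pm

Apply Compton shift twice:

First scattering at θ₁ = 78°:
Δλ₁ = λ_C(1 - cos(78°))
Δλ₁ = 2.4263 × 0.7921
Δλ₁ = 1.9219 pm

After first scattering:
λ₁ = 85.3 + 1.9219 = 87.2219 pm

Second scattering at θ₂ = 28°:
Δλ₂ = λ_C(1 - cos(28°))
Δλ₂ = 2.4263 × 0.1171
Δλ₂ = 0.2840 pm

Final wavelength:
λ₂ = 87.2219 + 0.2840 = 87.5059 pm

Total shift: Δλ_total = 1.9219 + 0.2840 = 2.2059 pm

(Intermediate values are shown rounded; full precision is carried through to the final answer.)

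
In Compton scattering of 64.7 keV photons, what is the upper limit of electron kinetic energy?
13.0734 keV

Maximum energy transfer occurs at θ = 180° (backscattering).

Initial photon: E₀ = 64.7 keV → λ₀ = 19.1629 pm

Maximum Compton shift (at 180°):
Δλ_max = 2λ_C = 2 × 2.4263 = 4.8526 pm

Final wavelength:
λ' = 19.1629 + 4.8526 = 24.0156 pm

Minimum photon energy (maximum energy to electron):
E'_min = hc/λ' = 51.6266 keV

Maximum electron kinetic energy:
K_max = E₀ - E'_min = 64.7000 - 51.6266 = 13.0734 keV

(Intermediate values are shown rounded; full precision is carried through to the final answer.)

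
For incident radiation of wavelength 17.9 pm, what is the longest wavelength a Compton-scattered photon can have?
22.7526 pm (at θ = 180°)

The Compton shift is Δλ = λ_C(1 − cos θ).

Since cos θ ranges from −1 to 1, the factor (1 − cos θ) ranges from 0 to 2; the maximum shift occurs at θ = 180° (backscattering):
Δλ_max = 2λ_C = 2 × 2.4263 pm = 4.8526 pm

Maximum scattered wavelength:
λ'_max = λ₀ + Δλ_max = 17.9 + 4.8526 = 22.7526 pm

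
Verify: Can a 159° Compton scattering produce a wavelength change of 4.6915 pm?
Yes, consistent

Calculate the expected shift for θ = 159°:

Δλ_expected = λ_C(1 - cos(159°))
Δλ_expected = 2.4263 × (1 - cos(159°))
Δλ_expected = 2.4263 × 1.9336
Δλ_expected = 4.6915 pm

Given shift: 4.6915 pm
Expected shift: 4.6915 pm
Difference: 0.0000 pm

The values match. This is consistent with Compton scattering at the stated angle.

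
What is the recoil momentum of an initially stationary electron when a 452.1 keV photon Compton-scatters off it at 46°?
1.7524e-22 kg·m/s

The electron is initially at rest, so by conservation of momentum:
p⃗_e = p⃗₀ − p⃗'  (incident photon momentum minus scattered photon momentum)

Photon momentum magnitudes (p = h/λ = E/c):
λ₀ = hc/E₀ = 2.7424 pm → p₀ = h/λ₀ = 2.4162e-22 kg·m/s
Δλ = λ_C(1 − cos 46°) = 0.7409 pm
λ' = 3.4833 pm → p' = h/λ' = 1.9023e-22 kg·m/s

The scattered photon makes angle θ = 46° with the incident direction, so by the law of cosines:
|p⃗_e|² = p₀² + p'² − 2p₀p'cos θ
|p⃗_e|² = (2.4162e-22)² + (1.9023e-22)² − 2·2.4162e-22·1.9023e-22·cos(46°)
|p⃗_e| = 1.7524e-22 kg·m/s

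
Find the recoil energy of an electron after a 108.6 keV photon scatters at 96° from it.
20.6462 keV

By energy conservation: K_e = E_initial - E_final

First find the scattered photon energy:
Initial wavelength: λ = hc/E = 11.4166 pm
Compton shift: Δλ = λ_C(1 - cos(96°)) = 2.6799 pm
Final wavelength: λ' = 11.4166 + 2.6799 = 14.0965 pm
Final photon energy: E' = hc/λ' = 87.9538 keV

Electron kinetic energy:
K_e = E - E' = 108.6000 - 87.9538 = 20.6462 keV

(Intermediate values are shown rounded; full precision is carried through to the final answer.)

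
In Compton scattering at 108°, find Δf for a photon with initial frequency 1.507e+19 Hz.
2.075e+18 Hz (decrease)

Convert frequency to wavelength (c = 299792458 m/s):
λ₀ = c/f₀ = 299792458/1.507e+19 = 1.9893328e-11 m = 19.8933 pm

Calculate Compton shift:
Δλ = λ_C(1 - cos(108°)) = 3.1761 pm

Final wavelength:
λ' = λ₀ + Δλ = 19.8933 + 3.1761 = 23.0694 pm

Final frequency:
f' = c/λ' = 299792458/2.3069410e-11 = 1.2995238e+19 Hz

Frequency shift (decrease):
Δf = f₀ - f' = 1.507e+19 - 1.2995238e+19 = 2.075e+18 Hz

(Intermediate values are shown rounded; full precision is carried through to the final answer.)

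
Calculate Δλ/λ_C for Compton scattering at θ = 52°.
0.3843 λ_C

The Compton shift formula is:
Δλ = λ_C(1 - cos θ)

Dividing both sides by λ_C:
Δλ/λ_C = 1 - cos θ

For θ = 52°:
Δλ/λ_C = 1 - cos(52°)
Δλ/λ_C = 1 - 0.6157
Δλ/λ_C = 0.3843

This means the shift is 0.3843 × λ_C = 0.9325 pm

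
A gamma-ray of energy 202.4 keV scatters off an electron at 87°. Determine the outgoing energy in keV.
147.1618 keV

First convert energy to wavelength:
λ = hc/E, with hc ≈ 1239.842 keV·pm (i.e. 1239.842 eV·nm)

For E = 202.4 keV = 202400 eV:
λ = 1239.842 keV·pm / 202.4 keV
λ = 6.1257 pm

Calculate the Compton shift:
Δλ = λ_C(1 - cos(87°)) = 2.4263 × 0.9477
Δλ = 2.2993 pm

Final wavelength:
λ' = 6.1257 + 2.2993 = 8.4250 pm

Final energy:
E' = hc/λ' = 1239.842 / 8.4250 = 147.1618 keV

(Intermediate values are shown rounded; full precision is carried through to the final answer.)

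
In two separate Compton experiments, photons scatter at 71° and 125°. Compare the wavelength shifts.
125° produces the larger shift by a factor of 2.333

Calculate both shifts using Δλ = λ_C(1 - cos θ):

For θ₁ = 71°:
Δλ₁ = 2.4263 × (1 - cos(71°))
Δλ₁ = 2.4263 × 0.6744
Δλ₁ = 1.6364 pm

For θ₂ = 125°:
Δλ₂ = 2.4263 × (1 - cos(125°))
Δλ₂ = 2.4263 × 1.5736
Δλ₂ = 3.8180 pm

The 125° angle produces the larger shift.
Ratio: 3.8180/1.6364 = 2.333

(Intermediate values are shown rounded; full precision is carried through to the final answer.)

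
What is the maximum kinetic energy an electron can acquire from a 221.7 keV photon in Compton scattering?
102.9986 keV

Maximum energy transfer occurs at θ = 180° (backscattering).

Initial photon: E₀ = 221.7 keV → λ₀ = 5.5924 pm

Maximum Compton shift (at 180°):
Δλ_max = 2λ_C = 2 × 2.4263 = 4.8526 pm

Final wavelength:
λ' = 5.5924 + 4.8526 = 10.4451 pm

Minimum photon energy (maximum energy to electron):
E'_min = hc/λ' = 118.7014 keV

Maximum electron kinetic energy:
K_max = E₀ - E'_min = 221.7000 - 118.7014 = 102.9986 keV

(Intermediate values are shown rounded; full precision is carried through to the final answer.)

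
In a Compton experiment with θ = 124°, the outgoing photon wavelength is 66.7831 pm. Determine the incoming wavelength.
63.0000 pm

From λ' = λ + Δλ, we have λ = λ' - Δλ

First calculate the Compton shift:
Δλ = λ_C(1 - cos θ)
Δλ = 2.4263 × (1 - cos(124°))
Δλ = 2.4263 × 1.5592
Δλ = 3.7831 pm

Initial wavelength:
λ = λ' - Δλ
λ = 66.7831 - 3.7831
λ = 63.0000 pm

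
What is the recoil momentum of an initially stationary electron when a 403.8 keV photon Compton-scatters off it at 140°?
2.9064e-22 kg·m/s

The electron is initially at rest, so by conservation of momentum:
p⃗_e = p⃗₀ − p⃗'  (incident photon momentum minus scattered photon momentum)

Photon momentum magnitudes (p = h/λ = E/c):
λ₀ = hc/E₀ = 3.0704 pm → p₀ = h/λ₀ = 2.1580e-22 kg·m/s
Δλ = λ_C(1 − cos 140°) = 4.2850 pm
λ' = 7.3554 pm → p' = h/λ' = 9.0084e-23 kg·m/s

The scattered photon makes angle θ = 140° with the incident direction, so by the law of cosines:
|p⃗_e|² = p₀² + p'² − 2p₀p'cos θ
|p⃗_e|² = (2.1580e-22)² + (9.0084e-23)² − 2·2.1580e-22·9.0084e-23·cos(140°)
|p⃗_e| = 2.9064e-22 kg·m/s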